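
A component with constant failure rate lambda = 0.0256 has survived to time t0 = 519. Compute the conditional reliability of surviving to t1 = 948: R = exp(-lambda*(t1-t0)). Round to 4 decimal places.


lambda = 0.0256
t0 = 519, t1 = 948
t1 - t0 = 429
lambda * (t1-t0) = 0.0256 * 429 = 10.9824
R = exp(-10.9824)
R = 0.0

0.0


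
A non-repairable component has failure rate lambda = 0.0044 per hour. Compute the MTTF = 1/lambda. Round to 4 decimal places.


lambda = 0.0044
MTTF = 1 / 0.0044
MTTF = 227.2727

227.2727


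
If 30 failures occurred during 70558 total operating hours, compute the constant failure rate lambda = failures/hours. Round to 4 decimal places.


failures = 30
total_hours = 70558
lambda = 30 / 70558
lambda = 0.0004

0.0004


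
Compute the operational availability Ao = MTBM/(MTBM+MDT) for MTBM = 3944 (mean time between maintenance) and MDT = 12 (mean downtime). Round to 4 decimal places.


MTBM = 3944
MDT = 12
MTBM + MDT = 3956
Ao = 3944 / 3956
Ao = 0.997

0.997


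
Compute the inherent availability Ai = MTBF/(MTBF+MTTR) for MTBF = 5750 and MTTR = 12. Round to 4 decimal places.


MTBF = 5750
MTTR = 12
MTBF + MTTR = 5762
Ai = 5750 / 5762
Ai = 0.9979

0.9979


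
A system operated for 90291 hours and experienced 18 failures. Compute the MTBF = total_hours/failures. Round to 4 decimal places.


total_hours = 90291
failures = 18
MTBF = 90291 / 18
MTBF = 5016.1667

5016.1667


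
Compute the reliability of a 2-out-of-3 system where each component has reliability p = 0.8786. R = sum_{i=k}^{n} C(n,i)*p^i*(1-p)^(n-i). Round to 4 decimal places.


k = 2, n = 3, p = 0.8786
i=2: C(3,2)=3 * 0.8786^2 * 0.1214^1 = 0.2811
i=3: C(3,3)=1 * 0.8786^3 * 0.1214^0 = 0.6782
R = sum of terms = 0.9594

0.9594


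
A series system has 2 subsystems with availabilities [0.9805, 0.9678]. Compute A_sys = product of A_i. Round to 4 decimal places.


Subsystems: [0.9805, 0.9678]
After subsystem 1 (A=0.9805): product = 0.9805
After subsystem 2 (A=0.9678): product = 0.9489
A_sys = 0.9489

0.9489


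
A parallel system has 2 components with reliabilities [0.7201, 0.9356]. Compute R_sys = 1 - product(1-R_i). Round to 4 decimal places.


Components: [0.7201, 0.9356]
(1 - 0.7201) = 0.2799, running product = 0.2799
(1 - 0.9356) = 0.0644, running product = 0.018
Product of (1-R_i) = 0.018
R_sys = 1 - 0.018 = 0.982

0.982


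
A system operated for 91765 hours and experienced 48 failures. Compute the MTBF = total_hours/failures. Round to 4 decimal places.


total_hours = 91765
failures = 48
MTBF = 91765 / 48
MTBF = 1911.7708

1911.7708


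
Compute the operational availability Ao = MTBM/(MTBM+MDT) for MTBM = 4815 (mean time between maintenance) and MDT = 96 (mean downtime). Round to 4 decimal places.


MTBM = 4815
MDT = 96
MTBM + MDT = 4911
Ao = 4815 / 4911
Ao = 0.9805

0.9805


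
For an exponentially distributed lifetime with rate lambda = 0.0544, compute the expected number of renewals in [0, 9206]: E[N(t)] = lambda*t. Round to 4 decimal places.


lambda = 0.0544
t = 9206
E[N(t)] = lambda * t
E[N(t)] = 0.0544 * 9206
E[N(t)] = 500.8064

500.8064


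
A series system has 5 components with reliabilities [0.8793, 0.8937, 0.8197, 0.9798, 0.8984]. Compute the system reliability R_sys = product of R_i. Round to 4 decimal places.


Components: [0.8793, 0.8937, 0.8197, 0.9798, 0.8984]
After component 1 (R=0.8793): product = 0.8793
After component 2 (R=0.8937): product = 0.7858
After component 3 (R=0.8197): product = 0.6441
After component 4 (R=0.9798): product = 0.6311
After component 5 (R=0.8984): product = 0.567
R_sys = 0.567

0.567


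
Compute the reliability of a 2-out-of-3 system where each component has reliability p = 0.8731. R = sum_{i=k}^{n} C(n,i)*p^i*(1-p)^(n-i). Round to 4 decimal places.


k = 2, n = 3, p = 0.8731
i=2: C(3,2)=3 * 0.8731^2 * 0.1269^1 = 0.2902
i=3: C(3,3)=1 * 0.8731^3 * 0.1269^0 = 0.6656
R = sum of terms = 0.9558

0.9558


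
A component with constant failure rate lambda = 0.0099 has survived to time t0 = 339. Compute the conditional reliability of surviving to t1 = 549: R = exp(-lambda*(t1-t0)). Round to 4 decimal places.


lambda = 0.0099
t0 = 339, t1 = 549
t1 - t0 = 210
lambda * (t1-t0) = 0.0099 * 210 = 2.079
R = exp(-2.079)
R = 0.1251

0.1251


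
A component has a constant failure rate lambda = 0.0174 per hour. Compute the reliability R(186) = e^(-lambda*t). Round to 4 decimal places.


lambda = 0.0174
t = 186
lambda * t = 3.2364
R(t) = e^(-3.2364)
R(t) = 0.0393

0.0393


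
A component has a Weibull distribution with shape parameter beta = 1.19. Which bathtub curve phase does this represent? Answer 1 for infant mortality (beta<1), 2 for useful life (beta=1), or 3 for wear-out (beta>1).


beta = 1.19
Compare beta to 1:
beta < 1 => infant mortality (phase 1)
beta = 1 => useful life (phase 2)
beta > 1 => wear-out (phase 3)
Since beta = 1.19, this is wear-out (increasing failure rate)
Phase = 3

3


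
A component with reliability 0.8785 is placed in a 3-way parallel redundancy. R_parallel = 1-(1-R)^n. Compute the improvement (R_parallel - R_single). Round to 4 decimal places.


R_single = 0.8785, n = 3
1 - R_single = 0.1215
(1 - R_single)^n = 0.1215^3 = 0.0018
R_parallel = 1 - 0.0018 = 0.9982
Improvement = 0.9982 - 0.8785
Improvement = 0.1197

0.1197


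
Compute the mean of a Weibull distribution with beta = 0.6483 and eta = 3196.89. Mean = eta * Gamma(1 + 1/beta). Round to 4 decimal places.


beta = 0.6483, eta = 3196.89
1/beta = 1.5425
1 + 1/beta = 2.5425
Gamma(2.5425) = 1.3703
Mean = 3196.89 * 1.3703
Mean = 4380.585

4380.585


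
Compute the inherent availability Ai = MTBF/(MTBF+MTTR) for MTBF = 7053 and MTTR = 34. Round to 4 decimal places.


MTBF = 7053
MTTR = 34
MTBF + MTTR = 7087
Ai = 7053 / 7087
Ai = 0.9952

0.9952


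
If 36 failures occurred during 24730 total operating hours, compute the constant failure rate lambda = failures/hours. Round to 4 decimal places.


failures = 36
total_hours = 24730
lambda = 36 / 24730
lambda = 0.0015

0.0015


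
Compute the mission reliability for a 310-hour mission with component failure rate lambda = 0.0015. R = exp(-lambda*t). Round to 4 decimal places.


lambda = 0.0015
mission_time = 310
lambda * t = 0.0015 * 310 = 0.465
R = exp(-0.465)
R = 0.6281

0.6281


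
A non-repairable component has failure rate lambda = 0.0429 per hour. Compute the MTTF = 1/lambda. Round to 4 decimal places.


lambda = 0.0429
MTTF = 1 / 0.0429
MTTF = 23.31

23.31


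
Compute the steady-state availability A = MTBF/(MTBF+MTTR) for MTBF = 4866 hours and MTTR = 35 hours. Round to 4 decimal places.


MTBF = 4866
MTTR = 35
MTBF + MTTR = 4901
A = 4866 / 4901
A = 0.9929

0.9929


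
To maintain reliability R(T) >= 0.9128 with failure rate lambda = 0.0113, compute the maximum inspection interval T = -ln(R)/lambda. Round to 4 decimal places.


R_target = 0.9128
lambda = 0.0113
-ln(0.9128) = 0.0912
T = 0.0912 / 0.0113
T = 8.0742

8.0742


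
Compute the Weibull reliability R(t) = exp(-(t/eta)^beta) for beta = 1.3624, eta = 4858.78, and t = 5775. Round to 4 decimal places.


beta = 1.3624, eta = 4858.78, t = 5775
t/eta = 5775 / 4858.78 = 1.1886
(t/eta)^beta = 1.1886^1.3624 = 1.2654
R(t) = exp(-1.2654)
R(t) = 0.2821

0.2821


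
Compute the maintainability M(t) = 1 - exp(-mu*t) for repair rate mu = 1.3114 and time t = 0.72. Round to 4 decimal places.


mu = 1.3114, t = 0.72
mu * t = 1.3114 * 0.72 = 0.9442
exp(-0.9442) = 0.389
M(t) = 1 - 0.389
M(t) = 0.611

0.611


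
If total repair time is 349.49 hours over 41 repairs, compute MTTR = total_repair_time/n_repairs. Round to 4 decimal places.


total_repair_time = 349.49
n_repairs = 41
MTTR = 349.49 / 41
MTTR = 8.5241

8.5241


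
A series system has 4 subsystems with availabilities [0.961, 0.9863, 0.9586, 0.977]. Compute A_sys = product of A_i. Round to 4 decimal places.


Subsystems: [0.961, 0.9863, 0.9586, 0.977]
After subsystem 1 (A=0.961): product = 0.961
After subsystem 2 (A=0.9863): product = 0.9478
After subsystem 3 (A=0.9586): product = 0.9086
After subsystem 4 (A=0.977): product = 0.8877
A_sys = 0.8877

0.8877


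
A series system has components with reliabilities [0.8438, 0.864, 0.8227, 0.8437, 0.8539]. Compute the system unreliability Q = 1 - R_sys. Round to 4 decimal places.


Components: [0.8438, 0.864, 0.8227, 0.8437, 0.8539]
After component 1: product = 0.8438
After component 2: product = 0.729
After component 3: product = 0.5998
After component 4: product = 0.506
After component 5: product = 0.4321
R_sys = 0.4321
Q = 1 - 0.4321 = 0.5679

0.5679


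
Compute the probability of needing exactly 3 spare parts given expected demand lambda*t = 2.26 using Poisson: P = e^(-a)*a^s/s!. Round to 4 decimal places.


a = 2.26, s = 3
e^(-a) = e^(-2.26) = 0.1044
a^s = 2.26^3 = 11.5432
s! = 6
P = 0.1044 * 11.5432 / 6
P = 0.2008

0.2008


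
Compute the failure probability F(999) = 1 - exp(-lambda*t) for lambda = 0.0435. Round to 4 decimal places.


lambda = 0.0435, t = 999
lambda * t = 43.4565
exp(-43.4565) = 0.0
F(t) = 1 - 0.0
F(t) = 1.0

1.0


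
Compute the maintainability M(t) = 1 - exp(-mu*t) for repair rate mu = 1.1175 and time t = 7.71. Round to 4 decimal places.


mu = 1.1175, t = 7.71
mu * t = 1.1175 * 7.71 = 8.6159
exp(-8.6159) = 0.0002
M(t) = 1 - 0.0002
M(t) = 0.9998

0.9998


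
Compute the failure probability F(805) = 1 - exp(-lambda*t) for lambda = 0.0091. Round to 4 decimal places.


lambda = 0.0091, t = 805
lambda * t = 7.3255
exp(-7.3255) = 0.0007
F(t) = 1 - 0.0007
F(t) = 0.9993

0.9993


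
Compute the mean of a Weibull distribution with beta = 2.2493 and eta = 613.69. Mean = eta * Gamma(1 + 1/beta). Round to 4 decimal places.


beta = 2.2493, eta = 613.69
1/beta = 0.4446
1 + 1/beta = 1.4446
Gamma(1.4446) = 0.8857
Mean = 613.69 * 0.8857
Mean = 543.5627

543.5627


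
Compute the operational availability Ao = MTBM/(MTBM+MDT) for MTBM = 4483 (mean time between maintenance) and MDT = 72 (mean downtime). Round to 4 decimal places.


MTBM = 4483
MDT = 72
MTBM + MDT = 4555
Ao = 4483 / 4555
Ao = 0.9842

0.9842


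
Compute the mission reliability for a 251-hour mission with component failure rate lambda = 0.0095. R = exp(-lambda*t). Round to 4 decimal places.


lambda = 0.0095
mission_time = 251
lambda * t = 0.0095 * 251 = 2.3845
R = exp(-2.3845)
R = 0.0921

0.0921


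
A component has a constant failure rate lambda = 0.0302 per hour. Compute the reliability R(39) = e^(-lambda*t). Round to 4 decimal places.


lambda = 0.0302
t = 39
lambda * t = 1.1778
R(t) = e^(-1.1778)
R(t) = 0.308

0.308


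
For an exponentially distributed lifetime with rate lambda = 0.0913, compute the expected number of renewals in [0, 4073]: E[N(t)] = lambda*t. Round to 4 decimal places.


lambda = 0.0913
t = 4073
E[N(t)] = lambda * t
E[N(t)] = 0.0913 * 4073
E[N(t)] = 371.8649

371.8649


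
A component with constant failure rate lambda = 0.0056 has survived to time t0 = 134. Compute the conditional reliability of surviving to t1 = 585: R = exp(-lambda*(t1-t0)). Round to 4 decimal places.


lambda = 0.0056
t0 = 134, t1 = 585
t1 - t0 = 451
lambda * (t1-t0) = 0.0056 * 451 = 2.5256
R = exp(-2.5256)
R = 0.08

0.08


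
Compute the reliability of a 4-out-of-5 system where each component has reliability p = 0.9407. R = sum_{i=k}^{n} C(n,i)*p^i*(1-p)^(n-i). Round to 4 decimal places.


k = 4, n = 5, p = 0.9407
i=4: C(5,4)=5 * 0.9407^4 * 0.0593^1 = 0.2322
i=5: C(5,5)=1 * 0.9407^5 * 0.0593^0 = 0.7366
R = sum of terms = 0.9688

0.9688


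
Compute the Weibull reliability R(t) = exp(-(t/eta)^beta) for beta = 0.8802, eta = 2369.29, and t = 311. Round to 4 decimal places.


beta = 0.8802, eta = 2369.29, t = 311
t/eta = 311 / 2369.29 = 0.1313
(t/eta)^beta = 0.1313^0.8802 = 0.1674
R(t) = exp(-0.1674)
R(t) = 0.8459

0.8459


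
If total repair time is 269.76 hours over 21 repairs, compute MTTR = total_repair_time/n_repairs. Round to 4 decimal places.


total_repair_time = 269.76
n_repairs = 21
MTTR = 269.76 / 21
MTTR = 12.8457

12.8457


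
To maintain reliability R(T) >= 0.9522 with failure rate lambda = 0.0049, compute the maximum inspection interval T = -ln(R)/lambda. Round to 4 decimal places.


R_target = 0.9522
lambda = 0.0049
-ln(0.9522) = 0.049
T = 0.049 / 0.0049
T = 9.996

9.996


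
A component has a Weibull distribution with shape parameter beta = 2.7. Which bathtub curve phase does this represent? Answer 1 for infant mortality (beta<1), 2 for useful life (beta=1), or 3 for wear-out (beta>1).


beta = 2.7
Compare beta to 1:
beta < 1 => infant mortality (phase 1)
beta = 1 => useful life (phase 2)
beta > 1 => wear-out (phase 3)
Since beta = 2.7, this is wear-out (increasing failure rate)
Phase = 3

3


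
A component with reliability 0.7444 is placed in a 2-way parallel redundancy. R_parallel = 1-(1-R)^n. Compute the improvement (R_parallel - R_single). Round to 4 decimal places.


R_single = 0.7444, n = 2
1 - R_single = 0.2556
(1 - R_single)^n = 0.2556^2 = 0.0653
R_parallel = 1 - 0.0653 = 0.9347
Improvement = 0.9347 - 0.7444
Improvement = 0.1903

0.1903


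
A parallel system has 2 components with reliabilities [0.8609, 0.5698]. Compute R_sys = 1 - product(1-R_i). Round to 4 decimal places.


Components: [0.8609, 0.5698]
(1 - 0.8609) = 0.1391, running product = 0.1391
(1 - 0.5698) = 0.4302, running product = 0.0598
Product of (1-R_i) = 0.0598
R_sys = 1 - 0.0598 = 0.9402

0.9402


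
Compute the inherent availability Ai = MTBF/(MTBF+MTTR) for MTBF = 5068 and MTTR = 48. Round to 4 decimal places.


MTBF = 5068
MTTR = 48
MTBF + MTTR = 5116
Ai = 5068 / 5116
Ai = 0.9906

0.9906


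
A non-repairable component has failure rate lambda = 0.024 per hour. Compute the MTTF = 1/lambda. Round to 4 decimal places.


lambda = 0.024
MTTF = 1 / 0.024
MTTF = 41.6667

41.6667


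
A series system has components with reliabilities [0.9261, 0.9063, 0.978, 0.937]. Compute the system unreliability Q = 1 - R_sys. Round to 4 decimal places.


Components: [0.9261, 0.9063, 0.978, 0.937]
After component 1: product = 0.9261
After component 2: product = 0.8393
After component 3: product = 0.8209
After component 4: product = 0.7691
R_sys = 0.7691
Q = 1 - 0.7691 = 0.2309

0.2309


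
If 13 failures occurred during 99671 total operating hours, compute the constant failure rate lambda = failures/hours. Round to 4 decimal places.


failures = 13
total_hours = 99671
lambda = 13 / 99671
lambda = 0.0001

0.0001


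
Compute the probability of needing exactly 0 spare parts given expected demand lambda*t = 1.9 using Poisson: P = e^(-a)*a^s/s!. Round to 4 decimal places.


a = 1.9, s = 0
e^(-a) = e^(-1.9) = 0.1496
a^s = 1.9^0 = 1.0
s! = 1
P = 0.1496 * 1.0 / 1
P = 0.1496

0.1496


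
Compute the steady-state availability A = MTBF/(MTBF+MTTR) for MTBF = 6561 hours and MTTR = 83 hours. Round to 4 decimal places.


MTBF = 6561
MTTR = 83
MTBF + MTTR = 6644
A = 6561 / 6644
A = 0.9875

0.9875


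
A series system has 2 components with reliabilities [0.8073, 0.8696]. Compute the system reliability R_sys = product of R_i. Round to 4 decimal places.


Components: [0.8073, 0.8696]
After component 1 (R=0.8073): product = 0.8073
After component 2 (R=0.8696): product = 0.702
R_sys = 0.702

0.702


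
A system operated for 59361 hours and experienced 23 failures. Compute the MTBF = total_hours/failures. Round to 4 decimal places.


total_hours = 59361
failures = 23
MTBF = 59361 / 23
MTBF = 2580.913

2580.913


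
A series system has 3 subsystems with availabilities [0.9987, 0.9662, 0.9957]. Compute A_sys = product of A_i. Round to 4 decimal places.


Subsystems: [0.9987, 0.9662, 0.9957]
After subsystem 1 (A=0.9987): product = 0.9987
After subsystem 2 (A=0.9662): product = 0.9649
After subsystem 3 (A=0.9957): product = 0.9608
A_sys = 0.9608

0.9608


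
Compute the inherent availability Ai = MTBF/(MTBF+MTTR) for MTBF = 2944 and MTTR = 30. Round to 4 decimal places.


MTBF = 2944
MTTR = 30
MTBF + MTTR = 2974
Ai = 2944 / 2974
Ai = 0.9899

0.9899


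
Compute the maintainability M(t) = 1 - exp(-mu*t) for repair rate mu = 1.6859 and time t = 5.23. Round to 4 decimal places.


mu = 1.6859, t = 5.23
mu * t = 1.6859 * 5.23 = 8.8173
exp(-8.8173) = 0.0001
M(t) = 1 - 0.0001
M(t) = 0.9999

0.9999


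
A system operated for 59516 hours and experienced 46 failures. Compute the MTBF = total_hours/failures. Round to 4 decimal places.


total_hours = 59516
failures = 46
MTBF = 59516 / 46
MTBF = 1293.8261

1293.8261


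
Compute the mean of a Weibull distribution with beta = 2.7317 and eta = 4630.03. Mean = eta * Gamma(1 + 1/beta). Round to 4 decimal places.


beta = 2.7317, eta = 4630.03
1/beta = 0.3661
1 + 1/beta = 1.3661
Gamma(1.3661) = 0.8896
Mean = 4630.03 * 0.8896
Mean = 4119.0796

4119.0796


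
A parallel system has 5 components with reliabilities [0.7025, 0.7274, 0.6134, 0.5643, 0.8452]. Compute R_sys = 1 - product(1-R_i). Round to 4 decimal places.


Components: [0.7025, 0.7274, 0.6134, 0.5643, 0.8452]
(1 - 0.7025) = 0.2975, running product = 0.2975
(1 - 0.7274) = 0.2726, running product = 0.0811
(1 - 0.6134) = 0.3866, running product = 0.0314
(1 - 0.5643) = 0.4357, running product = 0.0137
(1 - 0.8452) = 0.1548, running product = 0.0021
Product of (1-R_i) = 0.0021
R_sys = 1 - 0.0021 = 0.9979

0.9979


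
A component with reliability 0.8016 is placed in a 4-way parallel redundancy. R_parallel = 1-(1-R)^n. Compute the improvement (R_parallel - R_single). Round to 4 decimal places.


R_single = 0.8016, n = 4
1 - R_single = 0.1984
(1 - R_single)^n = 0.1984^4 = 0.0015
R_parallel = 1 - 0.0015 = 0.9985
Improvement = 0.9985 - 0.8016
Improvement = 0.1969

0.1969


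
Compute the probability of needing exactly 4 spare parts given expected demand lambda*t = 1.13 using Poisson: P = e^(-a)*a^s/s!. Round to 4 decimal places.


a = 1.13, s = 4
e^(-a) = e^(-1.13) = 0.323
a^s = 1.13^4 = 1.6305
s! = 24
P = 0.323 * 1.6305 / 24
P = 0.0219

0.0219


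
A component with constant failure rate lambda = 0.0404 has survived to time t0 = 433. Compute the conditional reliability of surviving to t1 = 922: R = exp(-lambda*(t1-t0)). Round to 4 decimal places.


lambda = 0.0404
t0 = 433, t1 = 922
t1 - t0 = 489
lambda * (t1-t0) = 0.0404 * 489 = 19.7556
R = exp(-19.7556)
R = 0.0

0.0


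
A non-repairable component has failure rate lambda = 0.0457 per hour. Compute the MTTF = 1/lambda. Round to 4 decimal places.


lambda = 0.0457
MTTF = 1 / 0.0457
MTTF = 21.8818

21.8818


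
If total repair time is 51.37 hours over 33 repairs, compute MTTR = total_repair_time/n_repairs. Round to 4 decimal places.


total_repair_time = 51.37
n_repairs = 33
MTTR = 51.37 / 33
MTTR = 1.5567

1.5567


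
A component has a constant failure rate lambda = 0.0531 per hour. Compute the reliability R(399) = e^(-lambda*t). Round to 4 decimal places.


lambda = 0.0531
t = 399
lambda * t = 21.1869
R(t) = e^(-21.1869)
R(t) = 0.0

0.0


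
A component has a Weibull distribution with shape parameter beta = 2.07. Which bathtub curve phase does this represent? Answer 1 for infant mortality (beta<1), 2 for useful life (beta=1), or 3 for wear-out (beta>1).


beta = 2.07
Compare beta to 1:
beta < 1 => infant mortality (phase 1)
beta = 1 => useful life (phase 2)
beta > 1 => wear-out (phase 3)
Since beta = 2.07, this is wear-out (increasing failure rate)
Phase = 3

3


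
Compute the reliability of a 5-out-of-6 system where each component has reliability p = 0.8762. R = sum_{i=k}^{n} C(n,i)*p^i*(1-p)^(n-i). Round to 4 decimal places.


k = 5, n = 6, p = 0.8762
i=5: C(6,5)=6 * 0.8762^5 * 0.1238^1 = 0.3836
i=6: C(6,6)=1 * 0.8762^6 * 0.1238^0 = 0.4525
R = sum of terms = 0.8361

0.8361


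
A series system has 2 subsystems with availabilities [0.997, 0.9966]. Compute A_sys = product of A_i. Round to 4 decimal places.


Subsystems: [0.997, 0.9966]
After subsystem 1 (A=0.997): product = 0.997
After subsystem 2 (A=0.9966): product = 0.9936
A_sys = 0.9936

0.9936


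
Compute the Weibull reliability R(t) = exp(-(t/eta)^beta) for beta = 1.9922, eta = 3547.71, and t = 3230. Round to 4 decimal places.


beta = 1.9922, eta = 3547.71, t = 3230
t/eta = 3230 / 3547.71 = 0.9104
(t/eta)^beta = 0.9104^1.9922 = 0.8295
R(t) = exp(-0.8295)
R(t) = 0.4363

0.4363


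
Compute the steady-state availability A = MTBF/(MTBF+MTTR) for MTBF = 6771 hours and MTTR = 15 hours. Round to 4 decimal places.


MTBF = 6771
MTTR = 15
MTBF + MTTR = 6786
A = 6771 / 6786
A = 0.9978

0.9978


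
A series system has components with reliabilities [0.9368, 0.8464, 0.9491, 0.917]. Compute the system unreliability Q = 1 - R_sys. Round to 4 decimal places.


Components: [0.9368, 0.8464, 0.9491, 0.917]
After component 1: product = 0.9368
After component 2: product = 0.7929
After component 3: product = 0.7525
After component 4: product = 0.6901
R_sys = 0.6901
Q = 1 - 0.6901 = 0.3099

0.3099


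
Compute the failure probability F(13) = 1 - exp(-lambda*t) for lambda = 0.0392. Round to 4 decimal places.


lambda = 0.0392, t = 13
lambda * t = 0.5096
exp(-0.5096) = 0.6007
F(t) = 1 - 0.6007
F(t) = 0.3993

0.3993


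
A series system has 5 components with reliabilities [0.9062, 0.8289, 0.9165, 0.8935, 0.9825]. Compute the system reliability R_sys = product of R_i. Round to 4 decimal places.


Components: [0.9062, 0.8289, 0.9165, 0.8935, 0.9825]
After component 1 (R=0.9062): product = 0.9062
After component 2 (R=0.8289): product = 0.7511
After component 3 (R=0.9165): product = 0.6884
After component 4 (R=0.8935): product = 0.6151
After component 5 (R=0.9825): product = 0.6043
R_sys = 0.6043

0.6043


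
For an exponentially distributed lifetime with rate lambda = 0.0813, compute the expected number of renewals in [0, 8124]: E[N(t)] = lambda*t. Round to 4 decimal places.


lambda = 0.0813
t = 8124
E[N(t)] = lambda * t
E[N(t)] = 0.0813 * 8124
E[N(t)] = 660.4812

660.4812


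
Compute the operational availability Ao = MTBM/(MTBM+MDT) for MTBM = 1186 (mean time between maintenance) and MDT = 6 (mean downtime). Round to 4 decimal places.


MTBM = 1186
MDT = 6
MTBM + MDT = 1192
Ao = 1186 / 1192
Ao = 0.995

0.995


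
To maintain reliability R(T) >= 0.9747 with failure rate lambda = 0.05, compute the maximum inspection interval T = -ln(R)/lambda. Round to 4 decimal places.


R_target = 0.9747
lambda = 0.05
-ln(0.9747) = 0.0256
T = 0.0256 / 0.05
T = 0.5125

0.5125


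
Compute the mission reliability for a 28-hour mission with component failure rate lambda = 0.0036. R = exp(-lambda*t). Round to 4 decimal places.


lambda = 0.0036
mission_time = 28
lambda * t = 0.0036 * 28 = 0.1008
R = exp(-0.1008)
R = 0.9041

0.9041


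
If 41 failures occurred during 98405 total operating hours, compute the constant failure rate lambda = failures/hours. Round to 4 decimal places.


failures = 41
total_hours = 98405
lambda = 41 / 98405
lambda = 0.0004

0.0004


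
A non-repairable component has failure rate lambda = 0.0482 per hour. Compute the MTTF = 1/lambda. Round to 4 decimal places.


lambda = 0.0482
MTTF = 1 / 0.0482
MTTF = 20.7469

20.7469


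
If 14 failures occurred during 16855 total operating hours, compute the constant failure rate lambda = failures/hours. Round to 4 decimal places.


failures = 14
total_hours = 16855
lambda = 14 / 16855
lambda = 0.0008

0.0008


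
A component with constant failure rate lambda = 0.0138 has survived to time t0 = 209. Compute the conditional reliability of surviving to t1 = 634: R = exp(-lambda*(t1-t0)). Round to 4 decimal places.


lambda = 0.0138
t0 = 209, t1 = 634
t1 - t0 = 425
lambda * (t1-t0) = 0.0138 * 425 = 5.865
R = exp(-5.865)
R = 0.0028

0.0028


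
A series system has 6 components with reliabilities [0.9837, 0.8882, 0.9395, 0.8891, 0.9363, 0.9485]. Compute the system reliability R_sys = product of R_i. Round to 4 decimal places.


Components: [0.9837, 0.8882, 0.9395, 0.8891, 0.9363, 0.9485]
After component 1 (R=0.9837): product = 0.9837
After component 2 (R=0.8882): product = 0.8737
After component 3 (R=0.9395): product = 0.8209
After component 4 (R=0.8891): product = 0.7298
After component 5 (R=0.9363): product = 0.6833
After component 6 (R=0.9485): product = 0.6481
R_sys = 0.6481

0.6481


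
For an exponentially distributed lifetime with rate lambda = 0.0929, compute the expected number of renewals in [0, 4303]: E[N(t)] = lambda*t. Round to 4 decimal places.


lambda = 0.0929
t = 4303
E[N(t)] = lambda * t
E[N(t)] = 0.0929 * 4303
E[N(t)] = 399.7487

399.7487


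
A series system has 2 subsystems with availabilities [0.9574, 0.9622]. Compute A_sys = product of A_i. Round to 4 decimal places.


Subsystems: [0.9574, 0.9622]
After subsystem 1 (A=0.9574): product = 0.9574
After subsystem 2 (A=0.9622): product = 0.9212
A_sys = 0.9212

0.9212


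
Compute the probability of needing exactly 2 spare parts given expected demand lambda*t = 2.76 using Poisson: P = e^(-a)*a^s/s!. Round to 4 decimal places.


a = 2.76, s = 2
e^(-a) = e^(-2.76) = 0.0633
a^s = 2.76^2 = 7.6176
s! = 2
P = 0.0633 * 7.6176 / 2
P = 0.2411

0.2411


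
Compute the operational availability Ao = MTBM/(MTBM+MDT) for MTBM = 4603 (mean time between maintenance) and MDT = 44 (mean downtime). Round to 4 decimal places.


MTBM = 4603
MDT = 44
MTBM + MDT = 4647
Ao = 4603 / 4647
Ao = 0.9905

0.9905


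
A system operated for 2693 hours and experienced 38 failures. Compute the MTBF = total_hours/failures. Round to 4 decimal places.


total_hours = 2693
failures = 38
MTBF = 2693 / 38
MTBF = 70.8684

70.8684


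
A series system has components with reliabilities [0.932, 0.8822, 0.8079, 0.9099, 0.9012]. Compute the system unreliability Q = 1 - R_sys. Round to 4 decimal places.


Components: [0.932, 0.8822, 0.8079, 0.9099, 0.9012]
After component 1: product = 0.932
After component 2: product = 0.8222
After component 3: product = 0.6643
After component 4: product = 0.6044
After component 5: product = 0.5447
R_sys = 0.5447
Q = 1 - 0.5447 = 0.4553

0.4553


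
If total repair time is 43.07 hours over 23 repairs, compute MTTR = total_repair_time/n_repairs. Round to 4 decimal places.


total_repair_time = 43.07
n_repairs = 23
MTTR = 43.07 / 23
MTTR = 1.8726

1.8726


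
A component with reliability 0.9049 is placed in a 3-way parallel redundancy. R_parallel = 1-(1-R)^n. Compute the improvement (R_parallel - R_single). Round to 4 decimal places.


R_single = 0.9049, n = 3
1 - R_single = 0.0951
(1 - R_single)^n = 0.0951^3 = 0.0009
R_parallel = 1 - 0.0009 = 0.9991
Improvement = 0.9991 - 0.9049
Improvement = 0.0942

0.0942


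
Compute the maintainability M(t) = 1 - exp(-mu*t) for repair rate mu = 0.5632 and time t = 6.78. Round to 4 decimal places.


mu = 0.5632, t = 6.78
mu * t = 0.5632 * 6.78 = 3.8185
exp(-3.8185) = 0.022
M(t) = 1 - 0.022
M(t) = 0.978

0.978


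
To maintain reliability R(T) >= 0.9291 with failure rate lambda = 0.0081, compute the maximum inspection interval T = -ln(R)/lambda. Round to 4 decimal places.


R_target = 0.9291
lambda = 0.0081
-ln(0.9291) = 0.0735
T = 0.0735 / 0.0081
T = 9.0789

9.0789


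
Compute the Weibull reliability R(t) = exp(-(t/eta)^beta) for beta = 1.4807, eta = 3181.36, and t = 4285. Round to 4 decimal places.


beta = 1.4807, eta = 3181.36, t = 4285
t/eta = 4285 / 3181.36 = 1.3469
(t/eta)^beta = 1.3469^1.4807 = 1.5542
R(t) = exp(-1.5542)
R(t) = 0.2114

0.2114


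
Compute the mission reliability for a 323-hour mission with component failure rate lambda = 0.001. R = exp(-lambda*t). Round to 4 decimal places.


lambda = 0.001
mission_time = 323
lambda * t = 0.001 * 323 = 0.323
R = exp(-0.323)
R = 0.724

0.724


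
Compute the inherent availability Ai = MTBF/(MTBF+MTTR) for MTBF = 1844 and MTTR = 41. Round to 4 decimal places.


MTBF = 1844
MTTR = 41
MTBF + MTTR = 1885
Ai = 1844 / 1885
Ai = 0.9782

0.9782


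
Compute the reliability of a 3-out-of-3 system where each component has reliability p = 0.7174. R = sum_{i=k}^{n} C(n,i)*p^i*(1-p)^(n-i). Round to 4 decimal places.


k = 3, n = 3, p = 0.7174
i=3: C(3,3)=1 * 0.7174^3 * 0.2826^0 = 0.3692
R = sum of terms = 0.3692

0.3692


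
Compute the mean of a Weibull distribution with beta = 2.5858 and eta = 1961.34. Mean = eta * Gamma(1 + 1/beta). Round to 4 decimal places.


beta = 2.5858, eta = 1961.34
1/beta = 0.3867
1 + 1/beta = 1.3867
Gamma(1.3867) = 0.8881
Mean = 1961.34 * 0.8881
Mean = 1741.8024

1741.8024


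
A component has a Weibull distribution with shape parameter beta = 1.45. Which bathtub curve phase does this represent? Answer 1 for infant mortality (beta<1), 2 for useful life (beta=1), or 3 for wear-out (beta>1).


beta = 1.45
Compare beta to 1:
beta < 1 => infant mortality (phase 1)
beta = 1 => useful life (phase 2)
beta > 1 => wear-out (phase 3)
Since beta = 1.45, this is wear-out (increasing failure rate)
Phase = 3

3


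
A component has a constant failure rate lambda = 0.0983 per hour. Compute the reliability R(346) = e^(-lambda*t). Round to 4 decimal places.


lambda = 0.0983
t = 346
lambda * t = 34.0118
R(t) = e^(-34.0118)
R(t) = 0.0

0.0


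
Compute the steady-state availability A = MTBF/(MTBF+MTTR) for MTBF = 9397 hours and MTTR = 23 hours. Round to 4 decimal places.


MTBF = 9397
MTTR = 23
MTBF + MTTR = 9420
A = 9397 / 9420
A = 0.9976

0.9976


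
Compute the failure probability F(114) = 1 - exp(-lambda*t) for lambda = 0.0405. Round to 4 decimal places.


lambda = 0.0405, t = 114
lambda * t = 4.617
exp(-4.617) = 0.0099
F(t) = 1 - 0.0099
F(t) = 0.9901

0.9901


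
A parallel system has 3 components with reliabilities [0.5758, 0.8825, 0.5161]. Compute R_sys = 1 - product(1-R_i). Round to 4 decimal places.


Components: [0.5758, 0.8825, 0.5161]
(1 - 0.5758) = 0.4242, running product = 0.4242
(1 - 0.8825) = 0.1175, running product = 0.0498
(1 - 0.5161) = 0.4839, running product = 0.0241
Product of (1-R_i) = 0.0241
R_sys = 1 - 0.0241 = 0.9759

0.9759


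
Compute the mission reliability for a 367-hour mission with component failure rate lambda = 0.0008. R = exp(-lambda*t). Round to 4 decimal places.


lambda = 0.0008
mission_time = 367
lambda * t = 0.0008 * 367 = 0.2936
R = exp(-0.2936)
R = 0.7456

0.7456


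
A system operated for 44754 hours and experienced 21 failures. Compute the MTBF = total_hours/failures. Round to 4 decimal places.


total_hours = 44754
failures = 21
MTBF = 44754 / 21
MTBF = 2131.1429

2131.1429


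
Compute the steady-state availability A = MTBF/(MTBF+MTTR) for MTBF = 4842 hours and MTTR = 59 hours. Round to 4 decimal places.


MTBF = 4842
MTTR = 59
MTBF + MTTR = 4901
A = 4842 / 4901
A = 0.988

0.988


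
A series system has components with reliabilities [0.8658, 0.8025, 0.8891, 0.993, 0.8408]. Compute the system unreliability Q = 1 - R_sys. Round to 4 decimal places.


Components: [0.8658, 0.8025, 0.8891, 0.993, 0.8408]
After component 1: product = 0.8658
After component 2: product = 0.6948
After component 3: product = 0.6178
After component 4: product = 0.6134
After component 5: product = 0.5158
R_sys = 0.5158
Q = 1 - 0.5158 = 0.4842

0.4842


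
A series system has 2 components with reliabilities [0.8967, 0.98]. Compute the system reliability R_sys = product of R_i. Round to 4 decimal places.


Components: [0.8967, 0.98]
After component 1 (R=0.8967): product = 0.8967
After component 2 (R=0.98): product = 0.8788
R_sys = 0.8788

0.8788


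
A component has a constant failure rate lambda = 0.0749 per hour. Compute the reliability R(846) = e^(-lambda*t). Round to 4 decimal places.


lambda = 0.0749
t = 846
lambda * t = 63.3654
R(t) = e^(-63.3654)
R(t) = 0.0

0.0


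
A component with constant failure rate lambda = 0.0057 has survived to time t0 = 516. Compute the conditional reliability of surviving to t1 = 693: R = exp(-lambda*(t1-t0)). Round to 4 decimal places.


lambda = 0.0057
t0 = 516, t1 = 693
t1 - t0 = 177
lambda * (t1-t0) = 0.0057 * 177 = 1.0089
R = exp(-1.0089)
R = 0.3646

0.3646


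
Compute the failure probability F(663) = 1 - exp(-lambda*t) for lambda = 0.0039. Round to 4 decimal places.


lambda = 0.0039, t = 663
lambda * t = 2.5857
exp(-2.5857) = 0.0753
F(t) = 1 - 0.0753
F(t) = 0.9247

0.9247


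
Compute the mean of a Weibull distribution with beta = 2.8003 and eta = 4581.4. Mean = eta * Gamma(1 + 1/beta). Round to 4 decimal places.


beta = 2.8003, eta = 4581.4
1/beta = 0.3571
1 + 1/beta = 1.3571
Gamma(1.3571) = 0.8905
Mean = 4581.4 * 0.8905
Mean = 4079.5286

4079.5286


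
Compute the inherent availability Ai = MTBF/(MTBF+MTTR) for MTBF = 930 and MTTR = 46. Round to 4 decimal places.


MTBF = 930
MTTR = 46
MTBF + MTTR = 976
Ai = 930 / 976
Ai = 0.9529

0.9529


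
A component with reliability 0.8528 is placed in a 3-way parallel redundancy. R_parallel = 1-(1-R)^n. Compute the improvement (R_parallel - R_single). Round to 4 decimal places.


R_single = 0.8528, n = 3
1 - R_single = 0.1472
(1 - R_single)^n = 0.1472^3 = 0.0032
R_parallel = 1 - 0.0032 = 0.9968
Improvement = 0.9968 - 0.8528
Improvement = 0.144

0.144


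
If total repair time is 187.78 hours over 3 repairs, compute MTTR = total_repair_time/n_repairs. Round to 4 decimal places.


total_repair_time = 187.78
n_repairs = 3
MTTR = 187.78 / 3
MTTR = 62.5933

62.5933


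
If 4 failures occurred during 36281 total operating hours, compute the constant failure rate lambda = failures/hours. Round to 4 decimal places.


failures = 4
total_hours = 36281
lambda = 4 / 36281
lambda = 0.0001

0.0001


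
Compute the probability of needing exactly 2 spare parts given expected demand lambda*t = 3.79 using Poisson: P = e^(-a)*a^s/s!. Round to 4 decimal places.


a = 3.79, s = 2
e^(-a) = e^(-3.79) = 0.0226
a^s = 3.79^2 = 14.3641
s! = 2
P = 0.0226 * 14.3641 / 2
P = 0.1623

0.1623


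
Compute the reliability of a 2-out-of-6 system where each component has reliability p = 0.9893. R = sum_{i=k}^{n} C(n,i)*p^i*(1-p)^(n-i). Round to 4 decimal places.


k = 2, n = 6, p = 0.9893
i=2: C(6,2)=15 * 0.9893^2 * 0.0107^4 = 0.0
i=3: C(6,3)=20 * 0.9893^3 * 0.0107^3 = 0.0
i=4: C(6,4)=15 * 0.9893^4 * 0.0107^2 = 0.0016
i=5: C(6,5)=6 * 0.9893^5 * 0.0107^1 = 0.0608
i=6: C(6,6)=1 * 0.9893^6 * 0.0107^0 = 0.9375
R = sum of terms = 1.0

1.0


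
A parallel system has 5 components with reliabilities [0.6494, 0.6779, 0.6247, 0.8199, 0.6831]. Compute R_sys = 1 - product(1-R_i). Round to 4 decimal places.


Components: [0.6494, 0.6779, 0.6247, 0.8199, 0.6831]
(1 - 0.6494) = 0.3506, running product = 0.3506
(1 - 0.6779) = 0.3221, running product = 0.1129
(1 - 0.6247) = 0.3753, running product = 0.0424
(1 - 0.8199) = 0.1801, running product = 0.0076
(1 - 0.6831) = 0.3169, running product = 0.0024
Product of (1-R_i) = 0.0024
R_sys = 1 - 0.0024 = 0.9976

0.9976


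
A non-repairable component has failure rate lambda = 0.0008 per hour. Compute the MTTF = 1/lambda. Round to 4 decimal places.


lambda = 0.0008
MTTF = 1 / 0.0008
MTTF = 1250.0

1250.0


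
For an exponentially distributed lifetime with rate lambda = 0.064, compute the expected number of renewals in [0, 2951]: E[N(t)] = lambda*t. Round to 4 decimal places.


lambda = 0.064
t = 2951
E[N(t)] = lambda * t
E[N(t)] = 0.064 * 2951
E[N(t)] = 188.864

188.864


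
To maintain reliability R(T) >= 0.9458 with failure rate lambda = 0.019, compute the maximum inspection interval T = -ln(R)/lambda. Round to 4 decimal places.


R_target = 0.9458
lambda = 0.019
-ln(0.9458) = 0.0557
T = 0.0557 / 0.019
T = 2.9328

2.9328


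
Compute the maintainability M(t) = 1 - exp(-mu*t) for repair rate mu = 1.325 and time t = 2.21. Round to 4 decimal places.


mu = 1.325, t = 2.21
mu * t = 1.325 * 2.21 = 2.9282
exp(-2.9282) = 0.0535
M(t) = 1 - 0.0535
M(t) = 0.9465

0.9465


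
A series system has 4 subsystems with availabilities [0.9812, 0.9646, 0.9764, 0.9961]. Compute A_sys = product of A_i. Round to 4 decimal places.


Subsystems: [0.9812, 0.9646, 0.9764, 0.9961]
After subsystem 1 (A=0.9812): product = 0.9812
After subsystem 2 (A=0.9646): product = 0.9465
After subsystem 3 (A=0.9764): product = 0.9241
After subsystem 4 (A=0.9961): product = 0.9205
A_sys = 0.9205

0.9205


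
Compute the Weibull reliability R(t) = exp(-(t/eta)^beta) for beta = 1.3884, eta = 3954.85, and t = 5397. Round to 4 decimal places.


beta = 1.3884, eta = 3954.85, t = 5397
t/eta = 5397 / 3954.85 = 1.3647
(t/eta)^beta = 1.3647^1.3884 = 1.5398
R(t) = exp(-1.5398)
R(t) = 0.2144

0.2144


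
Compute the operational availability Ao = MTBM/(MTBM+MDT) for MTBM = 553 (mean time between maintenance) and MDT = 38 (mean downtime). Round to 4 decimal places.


MTBM = 553
MDT = 38
MTBM + MDT = 591
Ao = 553 / 591
Ao = 0.9357

0.9357


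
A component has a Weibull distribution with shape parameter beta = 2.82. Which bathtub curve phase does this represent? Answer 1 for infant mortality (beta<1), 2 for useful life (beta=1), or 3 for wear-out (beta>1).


beta = 2.82
Compare beta to 1:
beta < 1 => infant mortality (phase 1)
beta = 1 => useful life (phase 2)
beta > 1 => wear-out (phase 3)
Since beta = 2.82, this is wear-out (increasing failure rate)
Phase = 3

3


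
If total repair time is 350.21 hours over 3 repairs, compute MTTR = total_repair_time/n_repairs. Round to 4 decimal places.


total_repair_time = 350.21
n_repairs = 3
MTTR = 350.21 / 3
MTTR = 116.7367

116.7367


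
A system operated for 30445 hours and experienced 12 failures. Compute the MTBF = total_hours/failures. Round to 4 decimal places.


total_hours = 30445
failures = 12
MTBF = 30445 / 12
MTBF = 2537.0833

2537.0833


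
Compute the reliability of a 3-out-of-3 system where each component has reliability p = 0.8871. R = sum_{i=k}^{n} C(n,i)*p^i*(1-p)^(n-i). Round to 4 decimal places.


k = 3, n = 3, p = 0.8871
i=3: C(3,3)=1 * 0.8871^3 * 0.1129^0 = 0.6981
R = sum of terms = 0.6981

0.6981


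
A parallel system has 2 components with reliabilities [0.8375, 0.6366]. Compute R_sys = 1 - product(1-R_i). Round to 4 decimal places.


Components: [0.8375, 0.6366]
(1 - 0.8375) = 0.1625, running product = 0.1625
(1 - 0.6366) = 0.3634, running product = 0.0591
Product of (1-R_i) = 0.0591
R_sys = 1 - 0.0591 = 0.9409

0.9409


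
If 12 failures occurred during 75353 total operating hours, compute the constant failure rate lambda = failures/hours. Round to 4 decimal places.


failures = 12
total_hours = 75353
lambda = 12 / 75353
lambda = 0.0002

0.0002


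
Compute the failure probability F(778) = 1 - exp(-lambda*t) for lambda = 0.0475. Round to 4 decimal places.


lambda = 0.0475, t = 778
lambda * t = 36.955
exp(-36.955) = 0.0
F(t) = 1 - 0.0
F(t) = 1.0

1.0


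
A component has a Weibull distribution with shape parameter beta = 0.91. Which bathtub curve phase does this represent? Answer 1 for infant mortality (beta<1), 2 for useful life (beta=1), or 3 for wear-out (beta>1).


beta = 0.91
Compare beta to 1:
beta < 1 => infant mortality (phase 1)
beta = 1 => useful life (phase 2)
beta > 1 => wear-out (phase 3)
Since beta = 0.91, this is infant mortality (decreasing failure rate)
Phase = 1

1


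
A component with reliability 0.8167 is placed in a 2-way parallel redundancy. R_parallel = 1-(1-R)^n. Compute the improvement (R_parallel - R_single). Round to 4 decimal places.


R_single = 0.8167, n = 2
1 - R_single = 0.1833
(1 - R_single)^n = 0.1833^2 = 0.0336
R_parallel = 1 - 0.0336 = 0.9664
Improvement = 0.9664 - 0.8167
Improvement = 0.1497

0.1497


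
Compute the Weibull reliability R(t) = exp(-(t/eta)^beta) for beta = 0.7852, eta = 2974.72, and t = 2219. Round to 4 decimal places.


beta = 0.7852, eta = 2974.72, t = 2219
t/eta = 2219 / 2974.72 = 0.746
(t/eta)^beta = 0.746^0.7852 = 0.7944
R(t) = exp(-0.7944)
R(t) = 0.4518

0.4518
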